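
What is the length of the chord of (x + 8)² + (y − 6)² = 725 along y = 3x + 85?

13√10

From the line, y = 3x + 85. Substituting:
10x² + 490x + 5580 = 0  ⟹  x² + 49x + 558 = 0
x = −18 or x = −31, giving (−18, 31) and (−31, −8).
|(−18, 31) − (−31, −8)| = √((13)² + (39)²) = 13√10.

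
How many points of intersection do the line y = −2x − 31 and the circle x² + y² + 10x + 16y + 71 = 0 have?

Substituting the line into the circle gives 5x² + 102x + 536 = 0.
Discriminant = (102)² − 4·5·(536) = −316 < 0.
No real roots: the line does not meet the circle.

0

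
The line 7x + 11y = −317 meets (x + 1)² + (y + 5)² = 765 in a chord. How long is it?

Express y = (−317 − 7x)/11 and substitute into the circle:
170x² + 3910x − 23800 = 0  ⟹  x² + 23x − 140 = 0
x = 5 or x = −28, giving (5, −32) and (−28, −11).
|(5, −32) − (−28, −11)| = √((33)² + (−21)²) = 3√170.

3√170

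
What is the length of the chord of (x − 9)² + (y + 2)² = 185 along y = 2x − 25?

12√5

Express y = 2x − 25 and substitute into the circle:
5x² − 110x + 425 = 0  ⟹  x² − 22x + 85 = 0
x = 17 or x = 5, giving (17, 9) and (5, −15).
Chord length = distance between (17, 9) and (5, −15) = √720 = 12√5.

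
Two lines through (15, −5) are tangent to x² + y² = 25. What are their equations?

Write the tangent as mx − y + (−5 − m·(15)) = 0 and set its distance from the centre to 5:
(−15m − (5))² = 25(m² + 1)
4m² + 3m = 0, so m = 0 or m = −3/4.
Through (15, −5) these give y = −5 and 3x + 4y = 25.

y = −5 and 3x + 4y = 25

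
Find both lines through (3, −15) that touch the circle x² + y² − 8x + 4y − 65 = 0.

7x + 6y = −69 and 6x − 7y = 123

A line y − (−15) = m(x − (3)) is tangent when its distance from (4, −2) is √85:
[m·(1) − (13)]² = 85(m² + 1)
42m² + 13m − 42 = 0, so m = −7/6 or m = 6/7.
With m = −7/6: 7x + 6y = −69. With m = 6/7: 6x − 7y = 123.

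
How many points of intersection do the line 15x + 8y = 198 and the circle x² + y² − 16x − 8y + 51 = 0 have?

2

Substituting the line into the circle gives 289x² − 6004x + 29796 = 0.
Discriminant = (−6004)² − 4·289·(29796) = 1603840 > 0.
Two real roots: the line is a secant.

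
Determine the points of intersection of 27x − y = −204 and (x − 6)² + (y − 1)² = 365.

(−8, −12) and (−7, 15)

Express y = 27x + 204 and substitute into the circle:
730x² + 10950x + 40880 = 0  ⟹  x² + 15x + 56 = 0
x = −7 or x = −8, giving (−7, 15) and (−8, −12).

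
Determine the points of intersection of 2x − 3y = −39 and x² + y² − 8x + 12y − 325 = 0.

(−12, 5) and (0, 13)

Express y = (39 + 2x)/3 and substitute into the circle:
13x² + 156x = 0  ⟹  x² + 12x = 0
x = 0 or x = −12, giving (0, 13) and (−12, 5).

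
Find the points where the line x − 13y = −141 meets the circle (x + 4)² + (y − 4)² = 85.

Express y = (141 + x)/13 and substitute into the circle:
170x² + 1530x − 3740 = 0  ⟹  x² + 9x − 22 = 0
x = 2 or x = −11, giving (2, 11) and (−11, 10).

(−11, 10) and (2, 11)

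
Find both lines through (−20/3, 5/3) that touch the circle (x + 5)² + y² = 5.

A line y − (5/3) = m(x − (−20/3)) is tangent when its distance from (−5, 0) is √5:
(5/3m − (−5/3))² = 5(m² + 1)
2m² − 5m + 2 = 0, so m = 2 or m = 1/2.
With m = 2: 2x − y = −15. With m = 1/2: x − 2y = −10.

2x − y = −15 and x − 2y = −10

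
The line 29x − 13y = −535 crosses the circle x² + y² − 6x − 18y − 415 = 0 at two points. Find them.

(−18, 1) and (−5, 30)

From the line, y = (535 + 29x)/13. Substituting:
1010x² + 23230x + 90900 = 0  ⟹  x² + 23x + 90 = 0
x = −5 or x = −18, giving (−5, 30) and (−18, 1).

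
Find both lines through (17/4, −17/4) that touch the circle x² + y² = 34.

3x − 5y = 34 and 5x − 3y = 34

A line y − (−17/4) = m(x − (17/4)) is tangent when its distance from (0, 0) is √34:
[m·(−17/4) − (17/4)]² = 34(m² + 1)
15m² − 34m + 15 = 0, so m = 3/5 or m = 5/3.
With m = 3/5: 3x − 5y = 34. With m = 5/3: 5x − 3y = 34.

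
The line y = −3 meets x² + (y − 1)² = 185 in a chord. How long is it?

26

Substitute y = −3:
x² − 169 = 0
x = 13 or x = −13, giving (13, −3) and (−13, −3).
|(13, −3) − (−13, −3)| = √((26)² + (0)²) = 26.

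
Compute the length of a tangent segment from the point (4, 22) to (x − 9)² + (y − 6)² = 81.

Centre (9, 6), r² = 81. |PO|² = (−5)² + (16)² = 281.
Power of the point: PT² = |PO|² − r² = 200, so PT = 10√2.

10√2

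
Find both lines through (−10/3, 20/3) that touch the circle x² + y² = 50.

x − 7y = −50 and x − y = −10

Let a tangent through (−10/3, 20/3) have slope m. Its distance from (0, 0) must equal 5√2:
(10/3m − (−20/3))² = 50(m² + 1)
7m² − 8m + 1 = 0, so m = 1/7 or m = 1.
Through (−10/3, 20/3) these give x − 7y = −50 and x − y = −10.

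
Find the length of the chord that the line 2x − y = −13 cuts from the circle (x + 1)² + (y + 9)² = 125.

Express y = 2x + 13 and substitute into the circle:
5x² + 90x + 360 = 0  ⟹  x² + 18x + 72 = 0
x = −6 or x = −12, giving (−6, 1) and (−12, −11).
|(−6, 1) − (−12, −11)| = √((6)² + (12)²) = 6√5.

6√5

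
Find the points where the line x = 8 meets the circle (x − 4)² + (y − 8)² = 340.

(8, −10) and (8, 26)

The line gives x = 8. Substituting into the circle:
y² − 16y − 260 = 0
y = 26 or y = −10, giving (8, 26) and (8, −10).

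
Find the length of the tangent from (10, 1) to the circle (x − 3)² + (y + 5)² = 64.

√21

The centre is (3, −5) and r = 8. The square of the distance from P to the centre is 49 + 36 = 85.
The tangent meets the radius at right angles, so tangent² = |PO|² − r² = 85 − 64 = 21.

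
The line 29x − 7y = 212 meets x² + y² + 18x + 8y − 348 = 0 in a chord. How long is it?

Centre (−9, −4), r² = 445. Perpendicular distance d from centre to line = |−445| / √890 = 445/√890.
Chord = 2√(r² − d²) = 2·√(445/2) = √890.

√890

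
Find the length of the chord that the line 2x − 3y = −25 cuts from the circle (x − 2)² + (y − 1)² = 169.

6√13

From the line, y = (25 + 2x)/3. Substituting:
13x² + 52x − 1001 = 0  ⟹  x² + 4x − 77 = 0
x = 7 or x = −11, giving (7, 13) and (−11, 1).
Chord length = distance between (7, 13) and (−11, 1) = √468 = 6√13.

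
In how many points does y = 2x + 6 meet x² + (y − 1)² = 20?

Substituting the line into the circle gives 5x² + 20x + 5 = 0.
Discriminant = (20)² − 4·5·(5) = 300 > 0.
Two real roots: the line is a secant.

2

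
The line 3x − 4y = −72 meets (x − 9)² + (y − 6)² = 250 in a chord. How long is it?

10

Substitute y = (72 + 3x)/4:
25x² − 400 = 0  ⟹  x² − 16 = 0
x = 4 or x = −4, giving (4, 21) and (−4, 15).
|(4, 21) − (−4, 15)| = √((8)² + (6)²) = 10.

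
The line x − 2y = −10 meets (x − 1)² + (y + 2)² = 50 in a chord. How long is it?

2√5

From the line, y = (10 + x)/2. Substituting:
5x² + 20x = 0  ⟹  x² + 4x = 0
x = 0 or x = −4, giving (0, 5) and (−4, 3).
|(0, 5) − (−4, 3)| = √((4)² + (2)²) = 2√5.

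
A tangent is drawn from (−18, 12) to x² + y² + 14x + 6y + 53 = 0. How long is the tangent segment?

√341

Centre (−7, −3), r² = 5. |PO|² = (−11)² + (15)² = 346.
Power of the point: PT² = |PO|² − r² = 341, so PT = √341.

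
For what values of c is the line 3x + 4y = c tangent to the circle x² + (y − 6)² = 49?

For a tangent, require d(centre, line) = r = 7.
|3·0 + 4·6 − c| / √25 = 7
|c − (24)| = 7·5, so c = 59 or c = −11.

c = −11 or c = 59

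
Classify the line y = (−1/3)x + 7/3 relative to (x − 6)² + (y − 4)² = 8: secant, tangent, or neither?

neither

d² = (1·6 + 3·4 − (7))²/10 = 121/10; r² = 8.
Since d² > r², the line lies outside the circle.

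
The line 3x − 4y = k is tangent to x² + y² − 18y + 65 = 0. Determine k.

k = −56 or k = −16

The line touches the circle iff its distance from (0, 9) is 4:
|3·0 − 4·9 − k| / √25 = 4
|k − (−36)| = 4·5, so k = −16 or k = −56.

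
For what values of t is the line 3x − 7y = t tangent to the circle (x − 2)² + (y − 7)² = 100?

t = −43 ± 10√58

For a tangent, require d(centre, line) = r = 10.
|3·2 − 7·7 − t| / √58 = 10
|t − (−43)| = 10√58.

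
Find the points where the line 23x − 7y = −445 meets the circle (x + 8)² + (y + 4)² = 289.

Express y = (445 + 23x)/7 and substitute into the circle:
578x² + 22542x + 212704 = 0  ⟹  x² + 39x + 368 = 0
x = −16 or x = −23, giving (−16, 11) and (−23, −12).

(−23, −12) and (−16, 11)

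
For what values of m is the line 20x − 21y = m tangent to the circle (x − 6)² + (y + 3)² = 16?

m = 67 or m = 299

The line touches the circle iff its distance from (6, −3) is 4:
|20·6 − 21·(−3) − m| / √841 = 4
|m − (183)| = 4·29, so m = 299 or m = 67.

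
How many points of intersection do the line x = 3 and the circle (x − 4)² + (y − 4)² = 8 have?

Substituting the line into the circle gives y² − 8y + 9 = 0.
Δ = 64 − 36 = 28.
Two real roots: the line is a secant.

2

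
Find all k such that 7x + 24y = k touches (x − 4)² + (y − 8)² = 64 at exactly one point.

k = 20 or k = 420

Tangency holds when the distance from the centre (4, 8) to the line equals the radius 8:
|7·4 + 24·8 − k| / √625 = 8
|k − (220)| = 8·25, so k = 420 or k = 20.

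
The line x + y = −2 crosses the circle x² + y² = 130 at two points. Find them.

Substitute y = −x − 2:
2x² + 4x − 126 = 0  ⟹  x² + 2x − 63 = 0
x = 7 or x = −9, giving (7, −9) and (−9, 7).

(−9, 7) and (7, −9)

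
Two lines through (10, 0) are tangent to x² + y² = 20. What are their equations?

A line y − (0) = m(x − (10)) is tangent when its distance from (0, 0) is 2√5:
(−10m − (0))² = 20(m² + 1)
4m² − 1 = 0, so m = 1/2 or m = −1/2.
With m = 1/2: x − 2y = 10. With m = −1/2: x + 2y = 10.

x − 2y = 10 and x + 2y = 10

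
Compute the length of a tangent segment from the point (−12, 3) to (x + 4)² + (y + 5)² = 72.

2√14

The centre is (−4, −5) and r = 6√2. The square of the distance from P to the centre is 64 + 64 = 128.
The tangent meets the radius at right angles, so tangent² = |PO|² − r² = 128 − 72 = 56.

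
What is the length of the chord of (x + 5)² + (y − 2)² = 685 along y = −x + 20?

From the line, y = −x + 20. Substituting:
2x² − 26x − 336 = 0  ⟹  x² − 13x − 168 = 0
x = 21 or x = −8, giving (21, −1) and (−8, 28).
|(21, −1) − (−8, 28)| = √((29)² + (−29)²) = 29√2.

29√2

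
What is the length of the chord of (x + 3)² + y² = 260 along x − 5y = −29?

6√26

From the line, y = (29 + x)/5. Substituting:
26x² + 208x − 5434 = 0  ⟹  x² + 8x − 209 = 0
x = 11 or x = −19, giving (11, 8) and (−19, 2).
|(11, 8) − (−19, 2)| = √((30)² + (6)²) = 6√26.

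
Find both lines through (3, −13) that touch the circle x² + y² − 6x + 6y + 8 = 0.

Write the tangent as mx − y + (−13 − m·(3)) = 0 and set its distance from the centre to √10:
(0m − (10))² = 10(m² + 1)
m² − 9 = 0, so m = 3 or m = −3.
Through (3, −13) these give 3x − y = 22 and 3x + y = −4.

3x − y = 22 and 3x + y = −4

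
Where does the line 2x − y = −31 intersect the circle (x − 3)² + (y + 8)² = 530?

(−20, −9) and (−10, 11)

From the line, y = 2x + 31. Substituting:
5x² + 150x + 1000 = 0  ⟹  x² + 30x + 200 = 0
x = −10 or x = −20, giving (−10, 11) and (−20, −9).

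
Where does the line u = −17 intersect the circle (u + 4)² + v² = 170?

The line gives u = −17. Substituting into the circle:
v² − 1 = 0
v = 1 or v = −1, giving (−17, 1) and (−17, −1).

(−17, −1) and (−17, 1)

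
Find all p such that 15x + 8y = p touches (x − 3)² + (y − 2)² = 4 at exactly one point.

p = 27 or p = 95

Tangency holds when the distance from the centre (3, 2) to the line equals the radius 2:
|15·3 + 8·2 − p| / √289 = 2
|p − (61)| = 2·17, so p = 95 or p = 27.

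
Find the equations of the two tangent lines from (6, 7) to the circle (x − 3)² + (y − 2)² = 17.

4x + y = 31 and x − 4y = −22

Let a tangent through (6, 7) have slope m. Its distance from (3, 2) must equal √17:
(−3m − (−5))² = 17(m² + 1)
4m² + 15m − 4 = 0, so m = −4 or m = 1/4.
With m = −4: 4x + y = 31. With m = 1/4: x − 4y = −22.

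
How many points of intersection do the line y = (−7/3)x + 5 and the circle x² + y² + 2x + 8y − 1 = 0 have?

0

d² = (7·(−1) + 3·(−4) − (15))²/58 = 578/29; r² = 18.
Since d² > r², the line lies outside the circle.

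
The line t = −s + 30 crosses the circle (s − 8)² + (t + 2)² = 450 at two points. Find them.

(11, 19) and (29, 1)

Substitute t = −s + 30:
2s² − 80s + 638 = 0  ⟹  s² − 40s + 319 = 0
s = 29 or s = 11, giving (29, 1) and (11, 19).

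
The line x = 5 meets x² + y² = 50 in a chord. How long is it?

Centre (0, 0), r² = 50. Perpendicular distance d from centre to line = |−5| / √1 = 5.
Half the chord is √(r² − d²) = √(25), so the full chord is 10.

10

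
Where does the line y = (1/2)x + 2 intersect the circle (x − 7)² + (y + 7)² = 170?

(−4, 0) and (8, 6)

From the line, y = (4 + x)/2. Substituting:
5x² − 20x − 160 = 0  ⟹  x² − 4x − 32 = 0
x = 8 or x = −4, giving (8, 6) and (−4, 0).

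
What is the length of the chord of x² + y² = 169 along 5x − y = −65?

From the line, y = 5x + 65. Substituting:
26x² + 650x + 4056 = 0  ⟹  x² + 25x + 156 = 0
x = −12 or x = −13, giving (−12, 5) and (−13, 0).
|(−12, 5) − (−13, 0)| = √((1)² + (5)²) = √26.

√26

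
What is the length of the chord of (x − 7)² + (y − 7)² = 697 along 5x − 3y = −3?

Substitute y = (3 + 5x)/3:
34x² − 306x − 5508 = 0  ⟹  x² − 9x − 162 = 0
x = 18 or x = −9, giving (18, 31) and (−9, −14).
Chord length = distance between (18, 31) and (−9, −14) = √2754 = 9√34.

9√34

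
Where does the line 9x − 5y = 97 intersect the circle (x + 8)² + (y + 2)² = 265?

(3, −14) and (8, −5)

Substitute y = (−97 + 9x)/5:
106x² − 1166x + 2544 = 0  ⟹  x² − 11x + 24 = 0
x = 8 or x = 3, giving (8, −5) and (3, −14).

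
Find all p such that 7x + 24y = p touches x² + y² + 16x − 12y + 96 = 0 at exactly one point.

Tangency holds when the distance from the centre (−8, 6) to the line equals the radius 2:
|7·(−8) + 24·6 − p| / √625 = 2
|p − (88)| = 2·25, so p = 138 or p = 38.

p = 38 or p = 138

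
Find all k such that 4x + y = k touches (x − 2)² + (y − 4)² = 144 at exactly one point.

For a tangent, require d(centre, line) = r = 12.
|4·2 + 1·4 − k| / √17 = 12
|k − (12)| = 12√17.

k = 12 ± 12√17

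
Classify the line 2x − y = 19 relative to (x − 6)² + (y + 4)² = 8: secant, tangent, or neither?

secant

Centre (6, −4), r² = 8. Distance² from centre to line = (−3)²/5 = 9/5.
Since d² < r², the line cuts the circle twice.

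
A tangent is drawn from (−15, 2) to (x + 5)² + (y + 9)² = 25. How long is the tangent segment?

The centre is (−5, −9) and r = 5. The square of the distance from P to the centre is 100 + 121 = 221.
Power of the point: PT² = |PO|² − r² = 196, so PT = 14.

14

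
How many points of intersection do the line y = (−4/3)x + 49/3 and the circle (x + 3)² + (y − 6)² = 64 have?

d² = (4·(−3) + 3·6 − (49))²/25 = 1849/25; r² = 64.
Since d² > r², the line lies outside the circle.

0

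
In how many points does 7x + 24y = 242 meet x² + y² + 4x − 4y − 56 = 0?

Centre (−2, 2), r² = 64. Distance² from centre to line = (−208)²/625 = 43264/625.
Since d² > r², the line lies outside the circle.

0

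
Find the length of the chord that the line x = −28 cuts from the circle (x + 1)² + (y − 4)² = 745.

8

The line gives x = −28. Substituting into the circle:
y² − 8y = 0
y = 8 or y = 0, giving (−28, 8) and (−28, 0).
Chord length = distance between (−28, 8) and (−28, 0) = √64 = 8.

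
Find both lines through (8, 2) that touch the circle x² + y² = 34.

Write the tangent as mx − y + (2 − m·(8)) = 0 and set its distance from the centre to √34:
[m·(−8) − (−2)]² = 34(m² + 1)
15m² − 16m − 15 = 0, so m = −3/5 or m = 5/3.
Through (8, 2) these give 3x + 5y = 34 and 5x − 3y = 34.

3x + 5y = 34 and 5x − 3y = 34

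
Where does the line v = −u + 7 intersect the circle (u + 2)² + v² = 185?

(−6, 13) and (11, −4)

From the line, v = −u + 7. Substituting:
2u² − 10u − 132 = 0  ⟹  u² − 5u − 66 = 0
u = 11 or u = −6, giving (11, −4) and (−6, 13).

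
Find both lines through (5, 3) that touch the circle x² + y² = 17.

Write the tangent as mx − y + (3 − m·(5)) = 0 and set its distance from the centre to √17:
(−5m − (−3))² = 17(m² + 1)
4m² − 15m − 4 = 0, so m = −1/4 or m = 4.
With m = −1/4: x + 4y = 17. With m = 4: 4x − y = 17.

x + 4y = 17 and 4x − y = 17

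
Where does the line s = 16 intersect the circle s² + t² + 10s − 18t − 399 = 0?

(16, 1) and (16, 17)

The line gives s = 16. Substituting into the circle:
t² − 18t + 17 = 0
t = 17 or t = 1, giving (16, 17) and (16, 1).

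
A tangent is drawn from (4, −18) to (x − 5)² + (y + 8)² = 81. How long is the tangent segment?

2√5

The centre is (5, −8) and r = 9. The square of the distance from P to the centre is 1 + 100 = 101.
Power of the point: PT² = |PO|² − r² = 20, so PT = 2√5.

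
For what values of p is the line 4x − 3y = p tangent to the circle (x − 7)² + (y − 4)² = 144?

Tangency holds when the distance from the centre (7, 4) to the line equals the radius 12:
|4·7 − 3·4 − p| / √25 = 12
|p − (16)| = 12·5, so p = 76 or p = −44.

p = −44 or p = 76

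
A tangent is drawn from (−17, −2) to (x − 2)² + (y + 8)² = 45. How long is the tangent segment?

4√22

Centre (2, −8), r² = 45. |PO|² = (−19)² + (6)² = 397.
The tangent meets the radius at right angles, so tangent² = |PO|² − r² = 397 − 45 = 352.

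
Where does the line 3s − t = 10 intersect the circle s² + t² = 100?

Substitute t = 3s − 10:
10s² − 60s = 0  ⟹  s² − 6s = 0
s = 6 or s = 0, giving (6, 8) and (0, −10).

(0, −10) and (6, 8)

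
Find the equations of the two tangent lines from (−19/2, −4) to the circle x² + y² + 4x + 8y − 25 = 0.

Let a tangent through (−19/2, −4) have slope m. Its distance from (−2, −4) must equal 3√5:
[m·(15/2) − (0)]² = 45(m² + 1)
m² − 4 = 0, so m = −2 or m = 2.
With m = −2: 2x + y = −23. With m = 2: 2x − y = −15.

2x + y = −23 and 2x − y = −15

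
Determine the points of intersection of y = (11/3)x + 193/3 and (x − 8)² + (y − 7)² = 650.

(−17, 2) and (−11, 24)

Substitute y = (193 + 11x)/3:
130x² + 3640x + 24310 = 0  ⟹  x² + 28x + 187 = 0
x = −11 or x = −17, giving (−11, 24) and (−17, 2).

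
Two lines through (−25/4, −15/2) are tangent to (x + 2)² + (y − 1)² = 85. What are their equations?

2x + 9y = −80 and 6x + 7y = −90

A line y − (−15/2) = m(x − (−25/4)) is tangent when its distance from (−2, 1) is √85:
[m·(17/4) − (17/2)]² = 85(m² + 1)
63m² + 68m + 12 = 0, so m = −2/9 or m = −6/7.
With m = −2/9: 2x + 9y = −80. With m = −6/7: 6x + 7y = −90.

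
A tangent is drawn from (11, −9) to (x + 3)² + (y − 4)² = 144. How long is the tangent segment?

√221

The centre is (−3, 4) and r = 12. The square of the distance from P to the centre is 196 + 169 = 365.
The tangent meets the radius at right angles, so tangent² = |PO|² − r² = 365 − 144 = 221.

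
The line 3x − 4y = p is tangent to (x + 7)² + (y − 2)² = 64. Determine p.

For a tangent, require d(centre, line) = r = 8.
|3·(−7) − 4·2 − p| / √25 = 8
|p − (−29)| = 8·5, so p = 11 or p = −69.

p = −69 or p = 11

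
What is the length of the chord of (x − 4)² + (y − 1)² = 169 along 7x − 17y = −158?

13√2

Substitute y = (158 + 7x)/17:
338x² − 338x − 24336 = 0  ⟹  x² − x − 72 = 0
x = 9 or x = −8, giving (9, 13) and (−8, 6).
|(9, 13) − (−8, 6)| = √((17)² + (7)²) = 13√2.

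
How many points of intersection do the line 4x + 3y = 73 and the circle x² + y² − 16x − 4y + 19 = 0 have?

Centre (8, 2), r² = 49. Distance² from centre to line = (−35)²/25 = 49.
Since d² = r², the line is tangent.

1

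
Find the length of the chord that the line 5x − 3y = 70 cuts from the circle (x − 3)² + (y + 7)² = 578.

8√34

From the line, y = (−70 + 5x)/3. Substituting:
34x² − 544x − 2720 = 0  ⟹  x² − 16x − 80 = 0
x = 20 or x = −4, giving (20, 10) and (−4, −30).
|(20, 10) − (−4, −30)| = √((24)² + (40)²) = 8√34.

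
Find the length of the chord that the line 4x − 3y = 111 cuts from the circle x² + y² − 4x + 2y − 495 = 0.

Express y = (−111 + 4x)/3 and substitute into the circle:
25x² − 900x + 7200 = 0  ⟹  x² − 36x + 288 = 0
x = 24 or x = 12, giving (24, −5) and (12, −21).
Chord length = distance between (24, −5) and (12, −21) = √400 = 20.

20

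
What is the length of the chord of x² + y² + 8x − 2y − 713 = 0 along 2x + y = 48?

The distance from (−4, 1) to the line is 55/√5, and r² = 730.
Half the chord is √(r² − d²) = √(125), so the full chord is 10√5.

10√5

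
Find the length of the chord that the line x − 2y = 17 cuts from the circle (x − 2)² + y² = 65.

4√5

Centre (2, 0), r² = 65. Perpendicular distance d from centre to line = |−15| / √5 = 15/√5.
Half the chord is √(r² − d²) = √(20), so the full chord is 4√5.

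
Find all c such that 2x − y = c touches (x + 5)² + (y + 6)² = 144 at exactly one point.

The line touches the circle iff its distance from (−5, −6) is 12:
|2·(−5) − 1·(−6) − c| / √5 = 12
|c − (−4)| = 12√5.

c = −4 ± 12√5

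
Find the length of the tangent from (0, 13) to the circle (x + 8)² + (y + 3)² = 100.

2√55

With centre O = (−8, −3), |OP|² = 320 and r² = 100.
Power of the point: PT² = |PO|² − r² = 220, so PT = 2√55.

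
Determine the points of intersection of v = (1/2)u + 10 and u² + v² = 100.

Express v = (20 + u)/2 and substitute into the circle:
5u² + 40u = 0  ⟹  u² + 8u = 0
u = 0 or u = −8, giving (0, 10) and (−8, 6).

(−8, 6) and (0, 10)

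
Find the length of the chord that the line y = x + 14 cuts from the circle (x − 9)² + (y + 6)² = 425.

3√2

The distance from (9, −6) to the line is 29/√2, and r² = 425.
Half the chord is √(r² − d²) = √(9/2), so the full chord is 3√2.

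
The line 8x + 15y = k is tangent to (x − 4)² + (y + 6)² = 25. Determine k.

Tangency holds when the distance from the centre (4, −6) to the line equals the radius 5:
|8·4 + 15·(−6) − k| / √289 = 5
|k − (−58)| = 5·17, so k = 27 or k = −143.

k = −143 or k = 27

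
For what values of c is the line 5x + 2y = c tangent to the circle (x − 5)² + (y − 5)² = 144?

For a tangent, require d(centre, line) = r = 12.
|5·5 + 2·5 − c| / √29 = 12
|c − (35)| = 12√29.

c = 35 ± 12√29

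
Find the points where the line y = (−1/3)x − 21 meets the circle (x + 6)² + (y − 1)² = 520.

Express y = (−63 − x)/3 and substitute into the circle:
10x² + 240x = 0  ⟹  x² + 24x = 0
x = 0 or x = −24, giving (0, −21) and (−24, −13).

(−24, −13) and (0, −21)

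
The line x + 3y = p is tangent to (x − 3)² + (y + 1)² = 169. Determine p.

p = ±13√10

Tangency holds when the distance from the centre (3, −1) to the line equals the radius 13:
|1·3 + 3·(−1) − p| / √10 = 13
|p| = 13√10.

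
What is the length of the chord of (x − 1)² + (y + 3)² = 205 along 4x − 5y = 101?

The distance from (1, −3) to the line is 82/√41, and r² = 205.
Half the chord is √(r² − d²) = √(41), so the full chord is 2√41.

2√41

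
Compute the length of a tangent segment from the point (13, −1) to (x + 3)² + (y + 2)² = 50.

3√23

The centre is (−3, −2) and r = 5√2. The square of the distance from P to the centre is 256 + 1 = 257.
The tangent meets the radius at right angles, so tangent² = |PO|² − r² = 257 − 50 = 207.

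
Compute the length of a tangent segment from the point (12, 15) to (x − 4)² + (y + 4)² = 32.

With centre O = (4, −4), |OP|² = 425 and r² = 32.
Power of the point: PT² = |PO|² − r² = 393, so PT = √393.

√393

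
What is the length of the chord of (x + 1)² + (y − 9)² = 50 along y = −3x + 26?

2√10

From the line, y = −3x + 26. Substituting:
10x² − 100x + 240 = 0  ⟹  x² − 10x + 24 = 0
x = 6 or x = 4, giving (6, 8) and (4, 14).
|(6, 8) − (4, 14)| = √((2)² + (−6)²) = 2√10.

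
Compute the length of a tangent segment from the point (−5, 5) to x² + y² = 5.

Centre (0, 0), r² = 5. |PO|² = (−5)² + (5)² = 50.
By the tangent–radius right angle, tangent length = √(|PO|² − r²) = √45 = 3√5.

3√5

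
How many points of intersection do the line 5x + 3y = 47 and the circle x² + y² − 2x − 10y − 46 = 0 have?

Substituting the line into the circle gives 34x² − 338x + 385 = 0.
Δ = 114244 − 52360 = 61884.
Two real roots: the line is a secant.

2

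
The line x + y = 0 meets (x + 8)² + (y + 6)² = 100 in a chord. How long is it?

2√2

Substitute y = −x:
2x² + 4x = 0  ⟹  x² + 2x = 0
x = 0 or x = −2, giving (0, 0) and (−2, 2).
|(0, 0) − (−2, 2)| = √((2)² + (−2)²) = 2√2.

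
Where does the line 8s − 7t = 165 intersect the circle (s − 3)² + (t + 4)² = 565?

(−3, −27) and (25, 5)

From the line, t = (−165 + 8s)/7. Substituting:
113s² − 2486s − 8475 = 0  ⟹  s² − 22s − 75 = 0
s = 25 or s = −3, giving (25, 5) and (−3, −27).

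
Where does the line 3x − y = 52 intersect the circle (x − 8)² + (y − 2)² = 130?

Express y = 3x − 52 and substitute into the circle:
10x² − 340x + 2850 = 0  ⟹  x² − 34x + 285 = 0
x = 19 or x = 15, giving (19, 5) and (15, −7).

(15, −7) and (19, 5)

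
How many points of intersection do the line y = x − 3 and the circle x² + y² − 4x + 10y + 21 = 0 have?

Substituting the line into the circle gives 2x² = 0.
Discriminant = (0)² − 4·2·(0) = 0.
A repeated root: the line is tangent.

1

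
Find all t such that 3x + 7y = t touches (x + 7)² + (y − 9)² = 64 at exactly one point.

t = 42 ± 8√58

The line touches the circle iff its distance from (−7, 9) is 8:
|3·(−7) + 7·9 − t| / √58 = 8
|t − (42)| = 8√58.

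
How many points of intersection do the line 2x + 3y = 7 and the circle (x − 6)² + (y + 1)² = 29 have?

2

d² = (2·6 + 3·(−1) − (7))²/13 = 4/13; r² = 29.
Since d² < r², the line cuts the circle twice.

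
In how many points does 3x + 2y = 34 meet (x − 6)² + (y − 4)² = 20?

Substituting the line into the circle gives 13x² − 204x + 740 = 0.
Discriminant = (−204)² − 4·13·(740) = 3136 > 0.
Two real roots: the line is a secant.

2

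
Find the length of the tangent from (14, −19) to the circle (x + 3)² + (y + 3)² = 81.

4√29

The centre is (−3, −3) and r = 9. The square of the distance from P to the centre is 289 + 256 = 545.
Power of the point: PT² = |PO|² − r² = 464, so PT = 4√29.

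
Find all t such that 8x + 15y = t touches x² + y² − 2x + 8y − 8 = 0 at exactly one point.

t = −137 or t = 33

Tangency holds when the distance from the centre (1, −4) to the line equals the radius 5:
|8·1 + 15·(−4) − t| / √289 = 5
|t − (−52)| = 5·17, so t = 33 or t = −137.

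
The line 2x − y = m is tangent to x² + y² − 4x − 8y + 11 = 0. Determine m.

m = ±3√5

Tangency holds when the distance from the centre (2, 4) to the line equals the radius 3:
|2·2 − 1·4 − m| / √5 = 3
|m| = 3√5.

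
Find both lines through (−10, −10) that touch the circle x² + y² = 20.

x − 2y = 10 and 2x − y = −10

Write the tangent as mx − y + (−10 − m·(−10)) = 0 and set its distance from the centre to 2√5:
[m·(10) − (10)]² = 20(m² + 1)
2m² − 5m + 2 = 0, so m = 1/2 or m = 2.
With m = 1/2: x − 2y = 10. With m = 2: 2x − y = −10.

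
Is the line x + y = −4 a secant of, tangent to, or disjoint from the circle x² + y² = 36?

secant

Centre (0, 0), r² = 36. Distance² from centre to line = (4)²/2 = 8.
Since d² < r², the line cuts the circle twice.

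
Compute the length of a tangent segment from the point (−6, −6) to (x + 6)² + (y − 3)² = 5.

2√19

With centre O = (−6, 3), |OP|² = 81 and r² = 5.
By the tangent–radius right angle, tangent length = √(|PO|² − r²) = √76 = 2√19.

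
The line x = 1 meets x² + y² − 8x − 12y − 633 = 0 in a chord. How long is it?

52

The distance from (4, 6) to the line is 3, and r² = 685.
Chord = 2√(r² − d²) = 2·√(676) = 52.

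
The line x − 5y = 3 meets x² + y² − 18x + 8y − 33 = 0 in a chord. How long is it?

Express y = (−3 + x)/5 and substitute into the circle:
26x² − 416x − 936 = 0  ⟹  x² − 16x − 36 = 0
x = 18 or x = −2, giving (18, 3) and (−2, −1).
Chord length = distance between (18, 3) and (−2, −1) = √416 = 4√26.

4√26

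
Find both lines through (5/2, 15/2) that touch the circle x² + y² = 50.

x + y = 10 and x − 7y = −50

Let a tangent through (5/2, 15/2) have slope m. Its distance from (0, 0) must equal 5√2:
(−5/2m − (−15/2))² = 50(m² + 1)
7m² + 6m − 1 = 0, so m = −1 or m = 1/7.
Through (5/2, 15/2) these give x + y = 10 and x − 7y = −50.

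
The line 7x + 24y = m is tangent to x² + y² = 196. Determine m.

For a tangent, require d(centre, line) = r = 14.
|7·0 + 24·0 − m| / √625 = 14
|m| = 14·25, so m = 350 or m = −350.

m = −350 or m = 350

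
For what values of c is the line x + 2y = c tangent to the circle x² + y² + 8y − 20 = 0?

c = −8 ± 6√5

The line touches the circle iff its distance from (0, −4) is 6:
|1·0 + 2·(−4) − c| / √5 = 6
|c − (−8)| = 6√5.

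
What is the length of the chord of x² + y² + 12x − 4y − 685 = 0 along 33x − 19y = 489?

5√58

Centre (−6, 2), r² = 725. Perpendicular distance d from centre to line = |−725| / √1450 = 725/√1450.
Half the chord is √(r² − d²) = √(725/2), so the full chord is 5√58.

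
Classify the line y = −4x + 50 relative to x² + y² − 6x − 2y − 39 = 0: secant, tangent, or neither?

neither

Centre (3, 1), r² = 49. Distance² from centre to line = (−37)²/17 = 1369/17.
Since d² > r², the line lies outside the circle.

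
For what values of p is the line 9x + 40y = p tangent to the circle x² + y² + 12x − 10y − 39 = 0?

p = −264 or p = 556

The line touches the circle iff its distance from (−6, 5) is 10:
|9·(−6) + 40·5 − p| / √1681 = 10
|p − (146)| = 10·41, so p = 556 or p = −264.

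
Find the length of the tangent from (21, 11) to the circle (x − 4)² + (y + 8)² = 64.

With centre O = (4, −8), |OP|² = 650 and r² = 64.
Power of the point: PT² = |PO|² − r² = 586, so PT = √586.

√586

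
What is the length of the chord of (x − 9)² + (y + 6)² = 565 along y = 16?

18

From the line, y = 16. Substituting:
x² − 18x = 0
x = 18 or x = 0, giving (18, 16) and (0, 16).
|(18, 16) − (0, 16)| = √((18)² + (0)²) = 18.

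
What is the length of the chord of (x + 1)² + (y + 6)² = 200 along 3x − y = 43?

Centre (−1, −6), r² = 200. Perpendicular distance d from centre to line = |−40| / √10 = 40/√10.
Chord = 2√(r² − d²) = 2·√(40) = 4√10.

4√10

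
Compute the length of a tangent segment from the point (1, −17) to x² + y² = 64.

The centre is (0, 0) and r = 8. The square of the distance from P to the centre is 1 + 289 = 290.
The tangent meets the radius at right angles, so tangent² = |PO|² − r² = 290 − 64 = 226.

√226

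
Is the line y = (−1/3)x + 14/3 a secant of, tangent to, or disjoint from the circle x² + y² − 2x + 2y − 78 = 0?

Substituting the line into the circle gives 10x² − 52x − 422 = 0.
Δ = 2704 − (−16880) = 19584.
Two real roots: the line is a secant.

secant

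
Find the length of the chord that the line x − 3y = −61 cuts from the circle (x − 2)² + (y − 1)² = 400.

The distance from (2, 1) to the line is 60/√10, and r² = 400.
Chord = 2√(r² − d²) = 2·√(40) = 4√10.

4√10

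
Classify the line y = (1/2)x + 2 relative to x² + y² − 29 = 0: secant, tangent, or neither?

Substituting the line into the circle gives 5x² + 8x − 100 = 0.
Discriminant = (8)² − 4·5·(−100) = 2064 > 0.
Two real roots: the line is a secant.

secant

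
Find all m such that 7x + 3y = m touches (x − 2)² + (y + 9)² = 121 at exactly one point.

m = −13 ± 11√58

Tangency holds when the distance from the centre (2, −9) to the line equals the radius 11:
|7·2 + 3·(−9) − m| / √58 = 11
|m − (−13)| = 11√58.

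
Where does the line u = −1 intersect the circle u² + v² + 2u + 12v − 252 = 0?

(−1, −23) and (−1, 11)

The line gives u = −1. Substituting into the circle:
v² + 12v − 253 = 0
v = 11 or v = −23, giving (−1, 11) and (−1, −23).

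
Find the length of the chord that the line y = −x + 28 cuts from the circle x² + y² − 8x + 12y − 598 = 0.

20√2

Substitute y = −x + 28:
2x² − 76x + 522 = 0  ⟹  x² − 38x + 261 = 0
x = 29 or x = 9, giving (29, −1) and (9, 19).
Chord length = distance between (29, −1) and (9, 19) = √800 = 20√2.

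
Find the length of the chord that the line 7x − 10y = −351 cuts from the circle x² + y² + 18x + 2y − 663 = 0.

From the line, y = (351 + 7x)/10. Substituting:
149x² + 6854x + 63921 = 0  ⟹  x² + 46x + 429 = 0
x = −13 or x = −33, giving (−13, 26) and (−33, 12).
|(−13, 26) − (−33, 12)| = √((20)² + (14)²) = 2√149.

2√149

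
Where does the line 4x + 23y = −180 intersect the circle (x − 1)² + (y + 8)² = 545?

Express y = (−180 − 4x)/23 and substitute into the circle:
545x² − 1090x − 287760 = 0  ⟹  x² − 2x − 528 = 0
x = 24 or x = −22, giving (24, −12) and (−22, −4).

(−22, −4) and (24, −12)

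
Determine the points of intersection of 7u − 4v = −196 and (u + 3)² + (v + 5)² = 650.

(−28, 0) and (−20, 14)

Express v = (196 + 7u)/4 and substitute into the circle:
65u² + 3120u + 36400 = 0  ⟹  u² + 48u + 560 = 0
u = −20 or u = −28, giving (−20, 14) and (−28, 0).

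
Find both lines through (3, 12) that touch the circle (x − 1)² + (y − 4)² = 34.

Let a tangent through (3, 12) have slope m. Its distance from (1, 4) must equal √34:
(−2m − (−8))² = 34(m² + 1)
15m² + 16m − 15 = 0, so m = −5/3 or m = 3/5.
Through (3, 12) these give 5x + 3y = 51 and 3x − 5y = −51.

5x + 3y = 51 and 3x − 5y = −51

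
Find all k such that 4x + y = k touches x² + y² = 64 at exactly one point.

k = ±8√17

For a tangent, require d(centre, line) = r = 8.
|4·0 + 1·0 − k| / √17 = 8
|k| = 8√17.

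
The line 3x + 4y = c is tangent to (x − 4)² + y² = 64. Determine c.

The line touches the circle iff its distance from (4, 0) is 8:
|3·4 + 4·0 − c| / √25 = 8
|c − (12)| = 8·5, so c = 52 or c = −28.

c = −28 or c = 52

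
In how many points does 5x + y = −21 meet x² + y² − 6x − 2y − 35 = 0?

d² = (5·3 + 1·1 − (−21))²/26 = 1369/26; r² = 45.
Since d² > r², the line lies outside the circle.

0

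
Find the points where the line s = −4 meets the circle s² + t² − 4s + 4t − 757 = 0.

The line gives s = −4. Substituting into the circle:
t² + 4t − 725 = 0
t = 25 or t = −29, giving (−4, 25) and (−4, −29).

(−4, −29) and (−4, 25)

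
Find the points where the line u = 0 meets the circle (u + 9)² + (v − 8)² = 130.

(0, 1) and (0, 15)

The line gives u = 0. Substituting into the circle:
v² − 16v + 15 = 0
v = 15 or v = 1, giving (0, 15) and (0, 1).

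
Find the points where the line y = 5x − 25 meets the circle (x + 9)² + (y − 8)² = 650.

(2, −15) and (10, 25)

Substitute y = 5x − 25:
26x² − 312x + 520 = 0  ⟹  x² − 12x + 20 = 0
x = 10 or x = 2, giving (10, 25) and (2, −15).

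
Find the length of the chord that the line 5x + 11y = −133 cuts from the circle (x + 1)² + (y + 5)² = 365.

From the line, y = (−133 − 5x)/11. Substituting:
146x² + 1022x − 37960 = 0  ⟹  x² + 7x − 260 = 0
x = 13 or x = −20, giving (13, −18) and (−20, −3).
Chord length = distance between (13, −18) and (−20, −3) = √1314 = 3√146.

3√146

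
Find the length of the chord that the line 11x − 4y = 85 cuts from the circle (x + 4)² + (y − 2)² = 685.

4√137

Express y = (−85 + 11x)/4 and substitute into the circle:
137x² − 1918x − 2055 = 0  ⟹  x² − 14x − 15 = 0
x = 15 or x = −1, giving (15, 20) and (−1, −24).
|(15, 20) − (−1, −24)| = √((16)² + (44)²) = 4√137.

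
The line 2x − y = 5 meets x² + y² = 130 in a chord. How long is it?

From the line, y = 2x − 5. Substituting:
5x² − 20x − 105 = 0  ⟹  x² − 4x − 21 = 0
x = 7 or x = −3, giving (7, 9) and (−3, −11).
Chord length = distance between (7, 9) and (−3, −11) = √500 = 10√5.

10√5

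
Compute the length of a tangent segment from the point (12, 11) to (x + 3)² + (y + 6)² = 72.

The centre is (−3, −6) and r = 6√2. The square of the distance from P to the centre is 225 + 289 = 514.
By the tangent–radius right angle, tangent length = √(|PO|² − r²) = √442.

√442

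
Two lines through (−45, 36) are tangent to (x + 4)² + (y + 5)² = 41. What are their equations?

Write the tangent as mx − y + (36 − m·(−45)) = 0 and set its distance from the centre to √41:
[m·(41) − (−41)]² = 41(m² + 1)
20m² + 41m + 20 = 0, so m = −4/5 or m = −5/4.
With m = −4/5: 4x + 5y = 0. With m = −5/4: 5x + 4y = −81.

4x + 5y = 0 and 5x + 4y = −81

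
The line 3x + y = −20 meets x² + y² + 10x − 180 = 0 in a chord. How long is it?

9√10

Centre (−5, 0), r² = 205. Perpendicular distance d from centre to line = |5| / √10 = 5/√10.
Chord = 2√(r² − d²) = 2·√(405/2) = 9√10.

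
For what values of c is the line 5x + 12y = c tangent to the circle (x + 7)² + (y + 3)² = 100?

c = −201 or c = 59

The line touches the circle iff its distance from (−7, −3) is 10:
|5·(−7) + 12·(−3) − c| / √169 = 10
|c − (−71)| = 10·13, so c = 59 or c = −201.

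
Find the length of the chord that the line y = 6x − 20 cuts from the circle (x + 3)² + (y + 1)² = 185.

4√37

Substitute y = 6x − 20:
37x² − 222x + 185 = 0  ⟹  x² − 6x + 5 = 0
x = 5 or x = 1, giving (5, 10) and (1, −14).
Chord length = distance between (5, 10) and (1, −14) = √592 = 4√37.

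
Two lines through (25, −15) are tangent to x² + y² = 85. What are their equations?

Let a tangent through (25, −15) have slope m. Its distance from (0, 0) must equal √85:
(−25m − (15))² = 85(m² + 1)
54m² + 75m + 14 = 0, so m = −2/9 or m = −7/6.
Through (25, −15) these give 2x + 9y = −85 and 7x + 6y = 85.

2x + 9y = −85 and 7x + 6y = 85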